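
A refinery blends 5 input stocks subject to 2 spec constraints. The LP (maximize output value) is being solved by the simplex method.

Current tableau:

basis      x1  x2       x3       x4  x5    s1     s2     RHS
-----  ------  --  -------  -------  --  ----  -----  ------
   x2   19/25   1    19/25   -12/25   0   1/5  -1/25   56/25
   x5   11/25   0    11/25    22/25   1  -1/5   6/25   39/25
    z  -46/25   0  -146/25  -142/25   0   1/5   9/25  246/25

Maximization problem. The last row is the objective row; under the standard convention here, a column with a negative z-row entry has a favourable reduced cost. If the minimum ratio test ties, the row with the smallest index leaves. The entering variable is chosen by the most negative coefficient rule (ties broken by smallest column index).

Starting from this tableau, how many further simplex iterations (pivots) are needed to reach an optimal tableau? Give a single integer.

3

pivot: x3 in, x2 out → z = 514/19
pivot: x4 in, x5 out → z = 321/11
pivot: s1 in, x3 out → z = 57
No improving column remains; optimal.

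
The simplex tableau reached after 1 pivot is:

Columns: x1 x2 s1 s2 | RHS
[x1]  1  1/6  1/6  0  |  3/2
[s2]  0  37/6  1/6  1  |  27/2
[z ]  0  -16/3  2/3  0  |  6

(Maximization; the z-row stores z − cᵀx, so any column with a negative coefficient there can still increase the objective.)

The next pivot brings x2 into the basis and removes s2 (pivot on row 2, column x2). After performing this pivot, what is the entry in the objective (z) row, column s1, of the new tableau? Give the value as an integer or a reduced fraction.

Pivot element is row 2, column x2: 37/6.
Normalize row 2: new (row 2, s1) = (1/6)/(37/6) = 1/37.
z-row ← z-row − (-16/3)·(new row 2): 2/3 − (-16/3)·(1/37) = 30/37.

30/37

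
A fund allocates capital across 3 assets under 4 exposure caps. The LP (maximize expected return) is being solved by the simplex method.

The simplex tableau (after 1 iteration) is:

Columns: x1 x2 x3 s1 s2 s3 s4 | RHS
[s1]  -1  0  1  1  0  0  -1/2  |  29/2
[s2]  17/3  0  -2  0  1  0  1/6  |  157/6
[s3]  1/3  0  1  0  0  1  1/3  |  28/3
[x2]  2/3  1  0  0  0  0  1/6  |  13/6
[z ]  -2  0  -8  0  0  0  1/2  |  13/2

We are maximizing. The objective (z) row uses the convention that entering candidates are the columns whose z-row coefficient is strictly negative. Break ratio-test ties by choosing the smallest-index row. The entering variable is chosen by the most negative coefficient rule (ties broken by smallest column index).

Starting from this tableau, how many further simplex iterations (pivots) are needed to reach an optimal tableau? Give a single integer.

pivot: x3 in, s3 out → z = 487/6
No improving column remains; optimal.

1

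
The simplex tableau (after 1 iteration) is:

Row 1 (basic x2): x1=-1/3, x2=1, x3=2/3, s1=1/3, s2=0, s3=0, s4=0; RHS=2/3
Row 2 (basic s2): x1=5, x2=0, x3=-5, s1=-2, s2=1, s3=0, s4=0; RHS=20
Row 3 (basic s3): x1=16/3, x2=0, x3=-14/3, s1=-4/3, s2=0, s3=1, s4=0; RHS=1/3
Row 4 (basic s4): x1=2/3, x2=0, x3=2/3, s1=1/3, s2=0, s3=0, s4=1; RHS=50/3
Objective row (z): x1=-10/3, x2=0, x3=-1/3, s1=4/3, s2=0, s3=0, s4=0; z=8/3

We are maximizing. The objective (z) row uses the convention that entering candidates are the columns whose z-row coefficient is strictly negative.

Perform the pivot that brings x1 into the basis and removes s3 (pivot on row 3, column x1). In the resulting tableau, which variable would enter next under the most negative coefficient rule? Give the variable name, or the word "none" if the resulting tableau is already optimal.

Pivot element 16/3. New z-row = old z-row − (-10/3)·(row 3/(16/3)).
Updated z-row coefficients: x1: 0, x2: 0, x3: -13/4, s1: 1/2, s2: 0, s3: 5/8, s4: 0.
The most negative is -13/4 in column x3, so x3 would enter next.

x3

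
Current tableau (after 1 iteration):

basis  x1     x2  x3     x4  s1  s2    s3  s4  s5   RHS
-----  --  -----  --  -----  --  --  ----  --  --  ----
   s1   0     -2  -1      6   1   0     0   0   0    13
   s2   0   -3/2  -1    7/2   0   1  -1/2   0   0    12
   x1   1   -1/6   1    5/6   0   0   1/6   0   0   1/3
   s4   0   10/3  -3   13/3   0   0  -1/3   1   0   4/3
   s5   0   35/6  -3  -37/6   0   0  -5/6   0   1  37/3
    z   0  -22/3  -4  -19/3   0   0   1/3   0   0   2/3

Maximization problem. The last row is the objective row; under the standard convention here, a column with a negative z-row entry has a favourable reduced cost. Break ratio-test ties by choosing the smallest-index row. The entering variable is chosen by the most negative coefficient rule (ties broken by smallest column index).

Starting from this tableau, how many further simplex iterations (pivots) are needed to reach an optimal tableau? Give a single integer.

2

pivot: x2 in, s4 out → z = 18/5
pivot: x3 in, x1 out → z = 146/17
No improving column remains; optimal.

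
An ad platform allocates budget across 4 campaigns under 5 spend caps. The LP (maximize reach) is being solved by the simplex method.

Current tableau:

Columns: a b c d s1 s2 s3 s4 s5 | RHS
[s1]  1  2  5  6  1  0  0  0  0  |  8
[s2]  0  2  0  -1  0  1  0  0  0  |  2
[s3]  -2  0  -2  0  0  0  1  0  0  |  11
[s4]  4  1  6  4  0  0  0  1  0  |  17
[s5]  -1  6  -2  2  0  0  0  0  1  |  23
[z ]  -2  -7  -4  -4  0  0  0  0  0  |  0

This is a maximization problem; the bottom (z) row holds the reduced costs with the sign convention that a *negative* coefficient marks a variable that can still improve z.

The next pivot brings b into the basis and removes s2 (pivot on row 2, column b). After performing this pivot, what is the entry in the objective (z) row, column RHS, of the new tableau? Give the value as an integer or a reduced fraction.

7

Pivot element is row 2, column b: 2.
Normalize row 2: new (row 2, RHS) = 2/2 = 1.
z-row ← z-row − (-7)·(new row 2): 0 − (-7)·1 = 7.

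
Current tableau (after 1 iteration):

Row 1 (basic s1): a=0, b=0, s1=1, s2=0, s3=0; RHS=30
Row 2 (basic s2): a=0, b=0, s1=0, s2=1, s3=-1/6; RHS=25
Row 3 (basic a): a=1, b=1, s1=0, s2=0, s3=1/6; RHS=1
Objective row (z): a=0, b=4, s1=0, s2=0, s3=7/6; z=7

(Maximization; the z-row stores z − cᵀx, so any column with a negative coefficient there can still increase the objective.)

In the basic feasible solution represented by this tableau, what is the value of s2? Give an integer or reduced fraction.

25

s2 is basic (row 2); its value is the RHS of that row: 25.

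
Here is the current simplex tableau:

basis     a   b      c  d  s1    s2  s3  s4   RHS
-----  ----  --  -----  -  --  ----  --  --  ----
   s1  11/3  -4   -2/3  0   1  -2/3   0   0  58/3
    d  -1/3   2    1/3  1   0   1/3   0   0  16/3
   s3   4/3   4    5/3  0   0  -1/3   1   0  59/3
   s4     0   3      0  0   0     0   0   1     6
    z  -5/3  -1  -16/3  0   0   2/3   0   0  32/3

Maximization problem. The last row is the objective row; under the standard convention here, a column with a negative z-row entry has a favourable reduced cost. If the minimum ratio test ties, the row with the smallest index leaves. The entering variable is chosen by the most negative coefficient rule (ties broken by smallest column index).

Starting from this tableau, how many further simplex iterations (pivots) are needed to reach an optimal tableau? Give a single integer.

2

pivot: c in, s3 out → z = 368/5
pivot: s2 in, d out → z = 75
No improving column remains; optimal.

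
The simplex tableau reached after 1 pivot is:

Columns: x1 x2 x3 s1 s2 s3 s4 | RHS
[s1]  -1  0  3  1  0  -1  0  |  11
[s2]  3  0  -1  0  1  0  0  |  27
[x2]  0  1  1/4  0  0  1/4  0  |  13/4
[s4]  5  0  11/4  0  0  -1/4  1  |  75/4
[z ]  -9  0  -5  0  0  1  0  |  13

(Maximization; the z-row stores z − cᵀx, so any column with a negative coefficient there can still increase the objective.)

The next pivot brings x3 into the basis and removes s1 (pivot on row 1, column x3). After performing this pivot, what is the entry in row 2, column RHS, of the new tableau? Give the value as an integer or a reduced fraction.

Pivot element is row 1, column x3: 3.
Normalize row 1: new (row 1, RHS) = 11/3 = 11/3.
row 2 ← row 2 − (-1)·(new row 1): 27 − (-1)·(11/3) = 92/3.

92/3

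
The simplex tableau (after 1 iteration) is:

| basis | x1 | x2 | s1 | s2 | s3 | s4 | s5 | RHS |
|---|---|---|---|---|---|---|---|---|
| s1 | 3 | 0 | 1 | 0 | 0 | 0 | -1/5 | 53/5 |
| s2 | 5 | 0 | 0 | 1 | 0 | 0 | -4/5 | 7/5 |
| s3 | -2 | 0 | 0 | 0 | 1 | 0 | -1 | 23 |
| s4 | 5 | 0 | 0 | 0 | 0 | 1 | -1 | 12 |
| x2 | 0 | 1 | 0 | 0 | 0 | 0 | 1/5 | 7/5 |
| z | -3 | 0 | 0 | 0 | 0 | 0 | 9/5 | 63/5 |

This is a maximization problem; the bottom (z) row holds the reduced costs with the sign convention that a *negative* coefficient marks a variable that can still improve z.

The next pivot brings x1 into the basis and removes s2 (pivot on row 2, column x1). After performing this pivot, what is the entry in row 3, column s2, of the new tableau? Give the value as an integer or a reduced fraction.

2/5

Pivot element is row 2, column x1: 5.
Normalize row 2: new (row 2, s2) = 1/5 = 1/5.
row 3 ← row 3 − (-2)·(new row 2): 0 − (-2)·(1/5) = 2/5.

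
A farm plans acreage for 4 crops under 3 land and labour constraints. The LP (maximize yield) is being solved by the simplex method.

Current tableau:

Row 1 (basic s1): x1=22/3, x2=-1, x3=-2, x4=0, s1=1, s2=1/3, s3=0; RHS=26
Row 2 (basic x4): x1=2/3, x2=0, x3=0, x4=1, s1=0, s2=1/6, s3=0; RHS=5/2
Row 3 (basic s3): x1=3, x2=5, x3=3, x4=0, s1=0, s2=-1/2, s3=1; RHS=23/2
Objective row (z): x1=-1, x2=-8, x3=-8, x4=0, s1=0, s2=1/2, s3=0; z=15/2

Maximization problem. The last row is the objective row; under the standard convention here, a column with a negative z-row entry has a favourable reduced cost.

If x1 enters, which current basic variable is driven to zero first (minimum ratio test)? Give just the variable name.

s1

Ratios: row 1 (s1): 26/(22/3) = 39/11; row 2 (x4): (5/2)/(2/3) = 15/4; row 3 (s3): (23/2)/3 = 23/6.
Minimum ratio 39/11 is in the s1 row, so s1 leaves.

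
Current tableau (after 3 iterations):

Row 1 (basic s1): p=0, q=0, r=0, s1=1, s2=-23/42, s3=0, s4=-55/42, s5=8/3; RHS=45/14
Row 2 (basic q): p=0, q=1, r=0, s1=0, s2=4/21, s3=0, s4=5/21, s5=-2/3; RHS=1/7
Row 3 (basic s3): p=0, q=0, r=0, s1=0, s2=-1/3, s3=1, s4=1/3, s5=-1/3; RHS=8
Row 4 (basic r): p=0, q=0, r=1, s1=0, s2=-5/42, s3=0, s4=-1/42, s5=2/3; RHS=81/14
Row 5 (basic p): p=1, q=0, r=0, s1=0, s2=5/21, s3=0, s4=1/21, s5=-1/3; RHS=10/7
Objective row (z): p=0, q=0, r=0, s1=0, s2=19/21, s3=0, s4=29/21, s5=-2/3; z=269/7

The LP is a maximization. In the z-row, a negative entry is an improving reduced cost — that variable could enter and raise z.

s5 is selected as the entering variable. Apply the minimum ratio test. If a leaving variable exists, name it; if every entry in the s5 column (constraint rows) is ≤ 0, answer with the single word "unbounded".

Ratios: row 1 (s1): (45/14)/(8/3) = 135/112; row 2 (q): entry -2/3 ≤ 0, skip; row 3 (s3): entry -1/3 ≤ 0, skip; row 4 (r): (81/14)/(2/3) = 243/28; row 5 (p): entry -1/3 ≤ 0, skip.
Minimum ratio is in the s1 row, so s1 leaves.

s1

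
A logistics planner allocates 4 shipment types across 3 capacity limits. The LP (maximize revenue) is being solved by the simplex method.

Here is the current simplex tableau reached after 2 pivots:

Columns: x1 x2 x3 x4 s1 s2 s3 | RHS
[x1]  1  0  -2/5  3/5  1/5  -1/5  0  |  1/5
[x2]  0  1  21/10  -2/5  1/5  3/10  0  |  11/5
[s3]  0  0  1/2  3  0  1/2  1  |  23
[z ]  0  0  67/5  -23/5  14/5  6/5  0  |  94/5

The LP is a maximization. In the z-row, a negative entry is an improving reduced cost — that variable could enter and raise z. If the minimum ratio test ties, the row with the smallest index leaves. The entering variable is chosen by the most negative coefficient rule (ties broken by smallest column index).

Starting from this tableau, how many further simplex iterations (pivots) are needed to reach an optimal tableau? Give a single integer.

pivot: x4 in, x1 out → z = 61/3
pivot: s2 in, x2 out → z = 25
No improving column remains; optimal.

2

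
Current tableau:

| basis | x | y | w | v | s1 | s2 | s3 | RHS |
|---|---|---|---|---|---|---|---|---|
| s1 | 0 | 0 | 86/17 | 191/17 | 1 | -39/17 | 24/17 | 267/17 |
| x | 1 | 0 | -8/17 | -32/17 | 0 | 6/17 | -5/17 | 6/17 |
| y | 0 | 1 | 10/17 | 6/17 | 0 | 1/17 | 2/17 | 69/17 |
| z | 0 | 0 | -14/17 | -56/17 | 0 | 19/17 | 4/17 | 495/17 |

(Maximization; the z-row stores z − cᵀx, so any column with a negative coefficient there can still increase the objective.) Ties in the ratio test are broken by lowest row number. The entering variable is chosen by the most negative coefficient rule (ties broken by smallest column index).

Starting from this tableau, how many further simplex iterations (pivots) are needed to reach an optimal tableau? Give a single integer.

1

pivot: v in, s1 out → z = 6441/191
No improving column remains; optimal.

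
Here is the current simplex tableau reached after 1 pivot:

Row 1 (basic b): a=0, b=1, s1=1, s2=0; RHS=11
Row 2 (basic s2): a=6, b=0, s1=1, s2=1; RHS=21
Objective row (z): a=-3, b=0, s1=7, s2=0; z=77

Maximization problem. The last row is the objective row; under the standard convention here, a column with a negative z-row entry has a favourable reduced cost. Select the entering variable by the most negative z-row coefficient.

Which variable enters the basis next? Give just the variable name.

a

Objective-row coefficients: a: -3, b: 0, s1: 7, s2: 0.
The most negative is -3 in column a, so a enters.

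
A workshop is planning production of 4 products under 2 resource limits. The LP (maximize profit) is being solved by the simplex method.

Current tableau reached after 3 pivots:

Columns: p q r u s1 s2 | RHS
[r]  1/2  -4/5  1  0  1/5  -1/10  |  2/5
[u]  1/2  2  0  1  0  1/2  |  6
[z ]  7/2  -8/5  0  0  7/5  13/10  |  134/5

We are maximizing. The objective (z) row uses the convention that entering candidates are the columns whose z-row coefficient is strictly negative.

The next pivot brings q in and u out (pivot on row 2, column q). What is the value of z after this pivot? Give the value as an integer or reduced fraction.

158/5

Minimum ratio for q: 6/2 = 3.
z changes by −(z-row coeff of q)·ratio = −(-8/5)·3 = 24/5.
New z = 134/5 + (24/5) = 158/5.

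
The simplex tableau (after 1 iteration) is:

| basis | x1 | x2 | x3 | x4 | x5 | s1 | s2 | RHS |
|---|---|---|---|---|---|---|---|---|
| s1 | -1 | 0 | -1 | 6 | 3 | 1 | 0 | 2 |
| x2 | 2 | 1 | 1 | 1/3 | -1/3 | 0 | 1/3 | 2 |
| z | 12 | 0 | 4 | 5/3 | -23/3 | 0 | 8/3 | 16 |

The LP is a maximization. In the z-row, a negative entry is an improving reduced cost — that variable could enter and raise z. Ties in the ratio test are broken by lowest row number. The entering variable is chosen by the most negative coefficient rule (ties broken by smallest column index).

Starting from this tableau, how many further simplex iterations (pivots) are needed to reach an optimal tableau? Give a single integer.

pivot: x5 in, s1 out → z = 190/9
No improving column remains; optimal.

1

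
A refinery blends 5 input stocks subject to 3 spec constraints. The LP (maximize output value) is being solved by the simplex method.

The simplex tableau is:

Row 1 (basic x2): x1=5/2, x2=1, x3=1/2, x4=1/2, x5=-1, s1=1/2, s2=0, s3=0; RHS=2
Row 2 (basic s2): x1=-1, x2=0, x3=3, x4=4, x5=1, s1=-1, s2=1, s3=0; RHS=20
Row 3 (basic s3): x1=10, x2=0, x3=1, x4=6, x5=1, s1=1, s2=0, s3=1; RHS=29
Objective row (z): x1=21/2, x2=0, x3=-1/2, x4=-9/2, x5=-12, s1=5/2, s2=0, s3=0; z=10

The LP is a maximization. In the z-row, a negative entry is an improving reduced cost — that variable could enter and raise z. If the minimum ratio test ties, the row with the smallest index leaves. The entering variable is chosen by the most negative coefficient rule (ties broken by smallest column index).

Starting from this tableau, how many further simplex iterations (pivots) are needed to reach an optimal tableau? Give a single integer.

pivot: x5 in, s2 out → z = 250
pivot: s1 in, s3 out → z = 1171/4
No improving column remains; optimal.

2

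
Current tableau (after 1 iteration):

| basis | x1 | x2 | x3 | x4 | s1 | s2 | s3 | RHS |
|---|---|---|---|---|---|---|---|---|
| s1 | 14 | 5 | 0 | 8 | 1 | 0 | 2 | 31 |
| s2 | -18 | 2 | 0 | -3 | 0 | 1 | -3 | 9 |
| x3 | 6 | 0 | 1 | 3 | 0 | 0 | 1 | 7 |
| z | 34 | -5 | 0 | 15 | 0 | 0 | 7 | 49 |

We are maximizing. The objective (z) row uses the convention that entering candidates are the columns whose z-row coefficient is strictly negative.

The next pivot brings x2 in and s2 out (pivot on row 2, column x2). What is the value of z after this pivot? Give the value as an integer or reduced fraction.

Minimum ratio for x2: 9/2 = 9/2.
z changes by −(z-row coeff of x2)·ratio = −(-5)·(9/2) = 45/2.
New z = 49 + (45/2) = 143/2.

143/2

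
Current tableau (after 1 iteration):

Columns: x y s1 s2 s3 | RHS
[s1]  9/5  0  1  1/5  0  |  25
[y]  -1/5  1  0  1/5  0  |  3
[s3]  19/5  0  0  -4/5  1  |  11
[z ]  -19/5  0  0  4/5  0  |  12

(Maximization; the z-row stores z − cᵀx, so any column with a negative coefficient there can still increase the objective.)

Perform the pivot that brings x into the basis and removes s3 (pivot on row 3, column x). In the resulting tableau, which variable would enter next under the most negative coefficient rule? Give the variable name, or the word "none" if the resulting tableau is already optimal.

none

Pivot element 19/5. New z-row = old z-row − (-19/5)·(row 3/(19/5)).
Updated z-row coefficients: x: 0, y: 0, s1: 0, s2: 0, s3: 1.
No coefficient is strictly negative; the tableau after this pivot is optimal.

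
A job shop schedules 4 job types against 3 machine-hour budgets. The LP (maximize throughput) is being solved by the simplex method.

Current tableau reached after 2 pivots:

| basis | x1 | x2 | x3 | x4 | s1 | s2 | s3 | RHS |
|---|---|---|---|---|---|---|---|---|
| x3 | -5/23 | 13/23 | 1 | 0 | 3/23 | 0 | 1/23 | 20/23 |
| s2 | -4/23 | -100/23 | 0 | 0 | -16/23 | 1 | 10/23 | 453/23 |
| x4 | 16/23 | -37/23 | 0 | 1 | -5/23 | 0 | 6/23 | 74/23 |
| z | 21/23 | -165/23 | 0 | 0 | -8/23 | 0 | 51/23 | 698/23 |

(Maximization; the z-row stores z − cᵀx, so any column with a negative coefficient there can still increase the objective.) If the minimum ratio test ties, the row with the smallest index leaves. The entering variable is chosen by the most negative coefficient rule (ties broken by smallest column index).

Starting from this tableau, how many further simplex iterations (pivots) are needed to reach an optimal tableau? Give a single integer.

pivot: x2 in, x3 out → z = 538/13
pivot: x1 in, x4 out → z = 178
No improving column remains; optimal.

2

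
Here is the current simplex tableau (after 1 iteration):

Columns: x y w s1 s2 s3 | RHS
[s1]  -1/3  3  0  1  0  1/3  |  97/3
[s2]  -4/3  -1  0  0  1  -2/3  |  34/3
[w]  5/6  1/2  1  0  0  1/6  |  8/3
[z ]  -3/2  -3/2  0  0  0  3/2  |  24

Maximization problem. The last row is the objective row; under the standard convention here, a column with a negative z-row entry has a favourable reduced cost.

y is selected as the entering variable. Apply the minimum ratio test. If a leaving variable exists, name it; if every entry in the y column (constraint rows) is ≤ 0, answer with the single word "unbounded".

w

Ratios: row 1 (s1): (97/3)/3 = 97/9; row 2 (s2): entry -1 ≤ 0, skip; row 3 (w): (8/3)/(1/2) = 16/3.
Minimum ratio is in the w row, so w leaves.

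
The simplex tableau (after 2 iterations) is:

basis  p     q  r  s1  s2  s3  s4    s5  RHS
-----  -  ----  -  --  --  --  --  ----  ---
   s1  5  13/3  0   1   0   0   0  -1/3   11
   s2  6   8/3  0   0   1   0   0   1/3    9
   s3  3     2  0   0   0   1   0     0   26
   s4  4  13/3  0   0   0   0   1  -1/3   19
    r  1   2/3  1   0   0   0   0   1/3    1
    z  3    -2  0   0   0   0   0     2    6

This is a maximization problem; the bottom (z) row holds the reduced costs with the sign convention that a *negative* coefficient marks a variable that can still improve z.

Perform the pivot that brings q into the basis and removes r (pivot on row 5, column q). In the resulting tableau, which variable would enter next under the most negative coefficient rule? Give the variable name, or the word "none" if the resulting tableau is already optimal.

none

Pivot element 2/3. New z-row = old z-row − (-2)·(row 5/(2/3)).
Updated z-row coefficients: p: 6, q: 0, r: 3, s1: 0, s2: 0, s3: 0, s4: 0, s5: 3.
No coefficient is strictly negative; the tableau after this pivot is optimal.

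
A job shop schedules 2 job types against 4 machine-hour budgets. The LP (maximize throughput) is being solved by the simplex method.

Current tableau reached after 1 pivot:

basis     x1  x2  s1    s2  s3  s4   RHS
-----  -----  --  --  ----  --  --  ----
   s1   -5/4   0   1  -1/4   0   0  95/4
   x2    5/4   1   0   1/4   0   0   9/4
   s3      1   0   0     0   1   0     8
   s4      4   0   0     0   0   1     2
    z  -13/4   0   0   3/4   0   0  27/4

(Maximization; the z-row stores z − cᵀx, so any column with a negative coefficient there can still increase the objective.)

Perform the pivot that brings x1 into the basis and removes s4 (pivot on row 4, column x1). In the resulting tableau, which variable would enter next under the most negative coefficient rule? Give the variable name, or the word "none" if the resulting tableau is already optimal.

Pivot element 4. New z-row = old z-row − (-13/4)·(row 4/4).
Updated z-row coefficients: x1: 0, x2: 0, s1: 0, s2: 3/4, s3: 0, s4: 13/16.
No coefficient is strictly negative; the tableau after this pivot is optimal.

none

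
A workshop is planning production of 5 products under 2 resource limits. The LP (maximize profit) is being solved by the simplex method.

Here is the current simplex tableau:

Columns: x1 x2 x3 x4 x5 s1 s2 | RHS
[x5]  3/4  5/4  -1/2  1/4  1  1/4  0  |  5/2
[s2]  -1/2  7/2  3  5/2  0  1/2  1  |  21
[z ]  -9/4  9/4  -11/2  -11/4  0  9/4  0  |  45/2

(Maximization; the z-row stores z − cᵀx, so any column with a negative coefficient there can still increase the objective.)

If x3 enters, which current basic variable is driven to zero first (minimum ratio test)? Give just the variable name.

Ratios: row 1 (x5): entry -1/2 ≤ 0, skip; row 2 (s2): 21/3 = 7.
Minimum ratio 7 is in the s2 row, so s2 leaves.

s2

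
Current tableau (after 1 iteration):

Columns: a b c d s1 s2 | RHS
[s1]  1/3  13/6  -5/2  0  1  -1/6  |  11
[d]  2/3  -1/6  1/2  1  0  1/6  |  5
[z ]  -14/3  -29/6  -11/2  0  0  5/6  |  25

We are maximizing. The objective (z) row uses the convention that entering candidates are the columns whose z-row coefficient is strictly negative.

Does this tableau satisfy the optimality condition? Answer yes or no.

Column a has objective-row coefficient -14/3, which is negative; an improving pivot exists, so not yet optimal.

no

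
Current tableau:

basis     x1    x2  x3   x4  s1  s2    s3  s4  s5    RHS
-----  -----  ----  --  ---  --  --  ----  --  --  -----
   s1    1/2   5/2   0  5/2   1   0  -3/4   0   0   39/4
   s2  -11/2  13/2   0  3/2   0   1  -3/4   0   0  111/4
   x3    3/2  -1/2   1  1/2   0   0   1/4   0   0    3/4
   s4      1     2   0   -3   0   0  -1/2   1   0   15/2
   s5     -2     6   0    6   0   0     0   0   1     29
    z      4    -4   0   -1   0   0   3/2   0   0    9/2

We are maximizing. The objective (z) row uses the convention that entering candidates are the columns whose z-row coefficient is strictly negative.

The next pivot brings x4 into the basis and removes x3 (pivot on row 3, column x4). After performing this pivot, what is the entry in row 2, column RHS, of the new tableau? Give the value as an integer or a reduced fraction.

51/2

Pivot element is row 3, column x4: 1/2.
Normalize row 3: new (row 3, RHS) = (3/4)/(1/2) = 3/2.
row 2 ← row 2 − (3/2)·(new row 3): 111/4 − (3/2)·(3/2) = 51/2.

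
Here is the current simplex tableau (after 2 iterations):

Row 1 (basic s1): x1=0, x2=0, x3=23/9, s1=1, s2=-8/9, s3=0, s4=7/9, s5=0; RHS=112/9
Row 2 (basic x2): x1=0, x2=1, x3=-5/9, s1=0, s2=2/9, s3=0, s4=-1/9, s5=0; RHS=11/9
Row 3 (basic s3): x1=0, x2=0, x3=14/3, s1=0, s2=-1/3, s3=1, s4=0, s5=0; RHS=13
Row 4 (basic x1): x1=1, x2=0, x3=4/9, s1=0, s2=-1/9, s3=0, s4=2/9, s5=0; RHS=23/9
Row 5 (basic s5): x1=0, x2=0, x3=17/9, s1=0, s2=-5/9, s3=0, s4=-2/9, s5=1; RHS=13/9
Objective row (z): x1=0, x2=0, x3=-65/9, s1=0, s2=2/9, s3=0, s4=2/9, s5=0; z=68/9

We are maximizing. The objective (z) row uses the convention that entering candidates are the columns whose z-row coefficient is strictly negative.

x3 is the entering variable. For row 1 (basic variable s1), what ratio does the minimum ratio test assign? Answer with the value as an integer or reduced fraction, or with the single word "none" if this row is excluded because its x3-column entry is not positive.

Ratio = RHS / (x3 entry) = (112/9) / (23/9) = 112/23.

112/23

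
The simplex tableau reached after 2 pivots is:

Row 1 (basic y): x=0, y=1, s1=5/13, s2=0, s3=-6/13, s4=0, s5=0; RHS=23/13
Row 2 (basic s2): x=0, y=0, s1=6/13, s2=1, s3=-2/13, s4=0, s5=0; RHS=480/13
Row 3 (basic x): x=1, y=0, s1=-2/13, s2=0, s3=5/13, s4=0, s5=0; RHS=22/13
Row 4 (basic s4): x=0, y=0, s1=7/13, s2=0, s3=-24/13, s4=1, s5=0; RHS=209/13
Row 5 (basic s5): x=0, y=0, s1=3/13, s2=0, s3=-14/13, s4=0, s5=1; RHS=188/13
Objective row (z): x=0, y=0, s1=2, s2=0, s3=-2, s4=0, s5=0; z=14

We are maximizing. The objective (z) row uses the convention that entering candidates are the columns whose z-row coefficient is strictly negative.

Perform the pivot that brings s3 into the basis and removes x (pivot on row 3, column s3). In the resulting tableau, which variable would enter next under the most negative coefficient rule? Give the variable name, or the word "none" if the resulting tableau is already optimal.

none

Pivot element 5/13. New z-row = old z-row − (-2)·(row 3/(5/13)).
Updated z-row coefficients: x: 26/5, y: 0, s1: 6/5, s2: 0, s3: 0, s4: 0, s5: 0.
No coefficient is strictly negative; the tableau after this pivot is optimal.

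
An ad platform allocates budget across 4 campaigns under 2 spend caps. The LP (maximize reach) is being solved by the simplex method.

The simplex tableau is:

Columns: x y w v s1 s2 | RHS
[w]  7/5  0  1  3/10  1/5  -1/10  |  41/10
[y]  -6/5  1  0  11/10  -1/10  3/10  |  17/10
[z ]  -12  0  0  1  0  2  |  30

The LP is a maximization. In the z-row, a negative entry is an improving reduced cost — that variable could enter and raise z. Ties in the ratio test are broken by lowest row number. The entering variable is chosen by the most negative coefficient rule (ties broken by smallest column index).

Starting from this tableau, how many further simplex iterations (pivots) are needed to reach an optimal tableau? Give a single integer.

pivot: x in, w out → z = 456/7
No improving column remains; optimal.

1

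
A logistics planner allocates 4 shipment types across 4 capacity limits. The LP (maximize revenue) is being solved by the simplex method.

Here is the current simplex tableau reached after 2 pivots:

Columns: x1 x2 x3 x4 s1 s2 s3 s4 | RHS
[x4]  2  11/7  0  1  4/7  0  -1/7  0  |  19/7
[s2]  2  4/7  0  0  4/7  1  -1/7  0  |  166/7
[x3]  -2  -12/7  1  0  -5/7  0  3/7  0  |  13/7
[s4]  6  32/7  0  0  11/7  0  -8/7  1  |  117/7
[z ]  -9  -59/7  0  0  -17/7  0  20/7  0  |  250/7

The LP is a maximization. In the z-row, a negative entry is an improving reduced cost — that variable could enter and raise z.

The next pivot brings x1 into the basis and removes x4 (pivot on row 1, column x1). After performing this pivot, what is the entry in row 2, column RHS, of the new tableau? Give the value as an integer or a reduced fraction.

21

Pivot element is row 1, column x1: 2.
Normalize row 1: new (row 1, RHS) = (19/7)/2 = 19/14.
row 2 ← row 2 − 2·(new row 1): 166/7 − 2·(19/14) = 21.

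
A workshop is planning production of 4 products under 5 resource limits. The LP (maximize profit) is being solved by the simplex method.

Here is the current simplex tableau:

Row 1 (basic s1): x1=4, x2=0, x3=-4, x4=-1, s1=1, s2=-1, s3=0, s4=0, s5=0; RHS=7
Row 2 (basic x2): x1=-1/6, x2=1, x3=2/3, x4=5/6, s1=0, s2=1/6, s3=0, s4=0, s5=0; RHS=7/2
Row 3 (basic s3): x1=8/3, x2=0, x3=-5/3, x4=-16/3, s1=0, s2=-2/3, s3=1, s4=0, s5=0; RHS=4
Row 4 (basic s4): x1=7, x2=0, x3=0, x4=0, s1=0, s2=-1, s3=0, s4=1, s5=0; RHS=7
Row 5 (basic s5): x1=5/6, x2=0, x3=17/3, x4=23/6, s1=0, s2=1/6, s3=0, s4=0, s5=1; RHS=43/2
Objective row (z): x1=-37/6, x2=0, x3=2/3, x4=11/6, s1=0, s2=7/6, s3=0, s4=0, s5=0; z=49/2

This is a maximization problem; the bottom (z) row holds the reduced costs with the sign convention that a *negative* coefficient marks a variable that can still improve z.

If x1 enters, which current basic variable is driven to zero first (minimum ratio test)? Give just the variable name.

s4

Ratios: row 1 (s1): 7/4 = 7/4; row 2 (x2): entry -1/6 ≤ 0, skip; row 3 (s3): 4/(8/3) = 3/2; row 4 (s4): 7/7 = 1; row 5 (s5): (43/2)/(5/6) = 129/5.
Minimum ratio 1 is in the s4 row, so s4 leaves.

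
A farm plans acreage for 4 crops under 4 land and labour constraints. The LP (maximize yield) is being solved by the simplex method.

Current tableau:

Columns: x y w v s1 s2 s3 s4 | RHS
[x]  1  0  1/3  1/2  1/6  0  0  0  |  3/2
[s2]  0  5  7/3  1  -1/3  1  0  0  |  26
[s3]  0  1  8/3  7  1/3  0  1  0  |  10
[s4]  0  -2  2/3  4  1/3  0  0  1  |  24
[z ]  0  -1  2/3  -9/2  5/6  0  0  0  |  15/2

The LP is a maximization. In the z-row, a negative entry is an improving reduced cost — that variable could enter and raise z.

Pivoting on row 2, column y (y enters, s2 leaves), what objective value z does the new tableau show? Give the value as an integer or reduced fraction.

Minimum ratio for y: 26/5 = 26/5.
z changes by −(z-row coeff of y)·ratio = −(-1)·(26/5) = 26/5.
New z = 15/2 + (26/5) = 127/10.

127/10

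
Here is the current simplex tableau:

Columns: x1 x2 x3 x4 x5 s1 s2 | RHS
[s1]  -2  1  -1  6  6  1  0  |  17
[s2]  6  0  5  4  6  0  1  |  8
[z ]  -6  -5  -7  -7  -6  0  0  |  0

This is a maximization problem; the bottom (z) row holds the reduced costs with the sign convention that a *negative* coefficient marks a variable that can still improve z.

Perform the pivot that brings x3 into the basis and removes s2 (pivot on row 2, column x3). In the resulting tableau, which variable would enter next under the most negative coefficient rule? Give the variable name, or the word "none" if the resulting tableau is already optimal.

Pivot element 5. New z-row = old z-row − (-7)·(row 2/5).
Updated z-row coefficients: x1: 12/5, x2: -5, x3: 0, x4: -7/5, x5: 12/5, s1: 0, s2: 7/5.
The most negative is -5 in column x2, so x2 would enter next.

x2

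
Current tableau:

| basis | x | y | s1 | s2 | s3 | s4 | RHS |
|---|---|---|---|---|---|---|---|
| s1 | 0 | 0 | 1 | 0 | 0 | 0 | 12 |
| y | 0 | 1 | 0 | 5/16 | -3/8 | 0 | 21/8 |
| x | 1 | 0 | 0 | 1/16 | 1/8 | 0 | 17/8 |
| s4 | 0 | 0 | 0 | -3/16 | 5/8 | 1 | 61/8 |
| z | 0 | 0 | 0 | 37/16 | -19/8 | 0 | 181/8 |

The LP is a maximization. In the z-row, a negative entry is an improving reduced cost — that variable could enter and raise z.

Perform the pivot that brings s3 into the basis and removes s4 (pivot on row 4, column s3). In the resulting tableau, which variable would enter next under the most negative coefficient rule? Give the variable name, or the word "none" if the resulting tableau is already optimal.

Pivot element 5/8. New z-row = old z-row − (-19/8)·(row 4/(5/8)).
Updated z-row coefficients: x: 0, y: 0, s1: 0, s2: 8/5, s3: 0, s4: 19/5.
No coefficient is strictly negative; the tableau after this pivot is optimal.

none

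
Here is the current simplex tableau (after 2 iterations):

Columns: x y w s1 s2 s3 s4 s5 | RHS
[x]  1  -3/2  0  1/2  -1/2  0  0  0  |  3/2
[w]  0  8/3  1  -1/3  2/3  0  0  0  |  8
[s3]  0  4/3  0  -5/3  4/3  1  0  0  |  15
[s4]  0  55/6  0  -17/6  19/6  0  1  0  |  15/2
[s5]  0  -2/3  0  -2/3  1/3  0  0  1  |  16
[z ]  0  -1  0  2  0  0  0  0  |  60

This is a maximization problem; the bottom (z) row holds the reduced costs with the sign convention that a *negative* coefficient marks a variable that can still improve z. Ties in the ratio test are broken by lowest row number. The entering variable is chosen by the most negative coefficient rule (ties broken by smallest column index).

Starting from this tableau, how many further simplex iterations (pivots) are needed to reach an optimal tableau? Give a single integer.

1

pivot: y in, s4 out → z = 669/11
No improving column remains; optimal.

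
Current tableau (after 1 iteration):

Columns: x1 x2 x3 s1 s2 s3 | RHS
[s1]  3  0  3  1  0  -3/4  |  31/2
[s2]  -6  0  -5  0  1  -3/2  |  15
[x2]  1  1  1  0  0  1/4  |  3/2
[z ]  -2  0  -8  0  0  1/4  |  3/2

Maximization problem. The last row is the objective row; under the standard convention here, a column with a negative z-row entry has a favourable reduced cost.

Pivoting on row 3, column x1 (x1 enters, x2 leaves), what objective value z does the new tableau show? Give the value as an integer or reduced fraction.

Minimum ratio for x1: (3/2)/1 = 3/2.
z changes by −(z-row coeff of x1)·ratio = −(-2)·(3/2) = 3.
New z = 3/2 + 3 = 9/2.

9/2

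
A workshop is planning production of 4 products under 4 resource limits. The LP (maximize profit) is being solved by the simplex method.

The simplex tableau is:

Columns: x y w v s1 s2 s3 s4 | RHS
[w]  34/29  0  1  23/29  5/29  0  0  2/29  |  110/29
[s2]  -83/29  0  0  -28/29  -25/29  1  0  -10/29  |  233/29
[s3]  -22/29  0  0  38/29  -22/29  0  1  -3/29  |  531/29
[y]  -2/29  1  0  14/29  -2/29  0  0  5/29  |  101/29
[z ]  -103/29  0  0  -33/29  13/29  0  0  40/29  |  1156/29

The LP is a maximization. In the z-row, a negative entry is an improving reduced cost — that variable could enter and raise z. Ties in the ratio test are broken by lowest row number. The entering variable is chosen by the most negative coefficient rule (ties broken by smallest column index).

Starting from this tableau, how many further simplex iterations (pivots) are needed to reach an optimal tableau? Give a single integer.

1

pivot: x in, w out → z = 873/17
No improving column remains; optimal.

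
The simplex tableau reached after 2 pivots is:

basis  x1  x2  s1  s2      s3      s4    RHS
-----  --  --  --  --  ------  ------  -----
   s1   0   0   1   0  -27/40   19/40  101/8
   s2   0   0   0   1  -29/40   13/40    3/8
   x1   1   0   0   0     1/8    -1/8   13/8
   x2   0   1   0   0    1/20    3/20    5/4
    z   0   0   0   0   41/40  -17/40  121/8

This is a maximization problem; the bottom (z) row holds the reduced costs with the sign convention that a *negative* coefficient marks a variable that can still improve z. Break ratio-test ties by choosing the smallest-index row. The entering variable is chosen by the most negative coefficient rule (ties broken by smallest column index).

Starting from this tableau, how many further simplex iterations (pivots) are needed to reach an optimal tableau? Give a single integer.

1

pivot: s4 in, s2 out → z = 203/13
No improving column remains; optimal.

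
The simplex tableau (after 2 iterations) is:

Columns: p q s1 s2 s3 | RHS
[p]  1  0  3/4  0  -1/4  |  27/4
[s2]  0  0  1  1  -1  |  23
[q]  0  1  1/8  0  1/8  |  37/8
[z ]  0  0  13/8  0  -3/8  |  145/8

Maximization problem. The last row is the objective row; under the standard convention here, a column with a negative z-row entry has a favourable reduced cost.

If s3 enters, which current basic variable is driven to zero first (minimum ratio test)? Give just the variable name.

q

Ratios: row 1 (p): entry -1/4 ≤ 0, skip; row 2 (s2): entry -1 ≤ 0, skip; row 3 (q): (37/8)/(1/8) = 37.
Minimum ratio 37 is in the q row, so q leaves.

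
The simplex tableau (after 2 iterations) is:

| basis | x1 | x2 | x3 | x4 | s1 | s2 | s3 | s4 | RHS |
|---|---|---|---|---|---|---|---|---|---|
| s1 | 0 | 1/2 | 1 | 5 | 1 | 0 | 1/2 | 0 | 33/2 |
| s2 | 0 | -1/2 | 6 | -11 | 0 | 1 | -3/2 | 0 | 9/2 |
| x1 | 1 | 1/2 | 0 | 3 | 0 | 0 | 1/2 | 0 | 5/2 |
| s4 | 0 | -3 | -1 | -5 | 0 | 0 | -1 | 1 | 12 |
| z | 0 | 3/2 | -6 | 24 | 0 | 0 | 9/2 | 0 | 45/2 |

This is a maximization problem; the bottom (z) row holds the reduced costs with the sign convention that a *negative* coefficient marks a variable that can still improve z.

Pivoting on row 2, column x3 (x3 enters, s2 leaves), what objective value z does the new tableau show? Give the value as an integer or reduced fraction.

27

Minimum ratio for x3: (9/2)/6 = 3/4.
z changes by −(z-row coeff of x3)·ratio = −(-6)·(3/4) = 9/2.
New z = 45/2 + (9/2) = 27.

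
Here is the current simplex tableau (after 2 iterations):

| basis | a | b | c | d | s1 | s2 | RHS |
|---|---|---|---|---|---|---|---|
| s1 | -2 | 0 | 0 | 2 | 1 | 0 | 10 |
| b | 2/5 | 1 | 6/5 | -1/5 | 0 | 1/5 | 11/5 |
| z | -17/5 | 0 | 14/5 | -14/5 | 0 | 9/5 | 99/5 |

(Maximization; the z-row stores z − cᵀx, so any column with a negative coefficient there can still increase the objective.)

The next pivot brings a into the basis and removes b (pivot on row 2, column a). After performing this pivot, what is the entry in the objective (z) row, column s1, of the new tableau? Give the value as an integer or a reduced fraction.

Pivot element is row 2, column a: 2/5.
Normalize row 2: new (row 2, s1) = 0/(2/5) = 0.
z-row ← z-row − (-17/5)·(new row 2): 0 − (-17/5)·0 = 0.

0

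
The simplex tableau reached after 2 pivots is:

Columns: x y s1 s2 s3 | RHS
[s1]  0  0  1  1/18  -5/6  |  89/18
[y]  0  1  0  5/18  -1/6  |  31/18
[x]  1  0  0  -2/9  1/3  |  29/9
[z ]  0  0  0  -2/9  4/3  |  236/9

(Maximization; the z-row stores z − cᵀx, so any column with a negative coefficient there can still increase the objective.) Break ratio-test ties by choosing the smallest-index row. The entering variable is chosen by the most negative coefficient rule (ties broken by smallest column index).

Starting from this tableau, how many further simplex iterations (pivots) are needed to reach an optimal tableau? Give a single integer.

1

pivot: s2 in, y out → z = 138/5
No improving column remains; optimal.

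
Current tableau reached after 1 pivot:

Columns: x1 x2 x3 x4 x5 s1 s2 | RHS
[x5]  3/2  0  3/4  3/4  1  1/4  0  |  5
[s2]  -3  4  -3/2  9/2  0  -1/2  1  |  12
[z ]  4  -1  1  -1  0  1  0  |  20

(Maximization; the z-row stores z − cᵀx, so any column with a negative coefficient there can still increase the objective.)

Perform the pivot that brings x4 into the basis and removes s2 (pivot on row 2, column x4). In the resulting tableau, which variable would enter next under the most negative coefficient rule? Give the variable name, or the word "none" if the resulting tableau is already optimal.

Pivot element 9/2. New z-row = old z-row − (-1)·(row 2/(9/2)).
Updated z-row coefficients: x1: 10/3, x2: -1/9, x3: 2/3, x4: 0, x5: 0, s1: 8/9, s2: 2/9.
The most negative is -1/9 in column x2, so x2 would enter next.

x2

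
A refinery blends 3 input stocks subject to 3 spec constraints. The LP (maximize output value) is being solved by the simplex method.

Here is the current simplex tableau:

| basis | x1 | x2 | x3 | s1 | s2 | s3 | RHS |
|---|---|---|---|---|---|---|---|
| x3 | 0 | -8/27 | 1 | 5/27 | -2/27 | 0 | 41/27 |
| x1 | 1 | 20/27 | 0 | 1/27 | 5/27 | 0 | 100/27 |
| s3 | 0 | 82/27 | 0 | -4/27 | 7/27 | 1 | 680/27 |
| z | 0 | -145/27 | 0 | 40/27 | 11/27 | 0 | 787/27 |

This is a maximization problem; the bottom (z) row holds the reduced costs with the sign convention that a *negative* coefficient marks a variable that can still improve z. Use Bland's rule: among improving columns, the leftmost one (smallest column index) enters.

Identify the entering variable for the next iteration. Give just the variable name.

Objective-row coefficients: x1: 0, x2: -145/27, x3: 0, s1: 40/27, s2: 11/27, s3: 0.
Improving columns: x2. Bland's rule picks the smallest column index → x2.

x2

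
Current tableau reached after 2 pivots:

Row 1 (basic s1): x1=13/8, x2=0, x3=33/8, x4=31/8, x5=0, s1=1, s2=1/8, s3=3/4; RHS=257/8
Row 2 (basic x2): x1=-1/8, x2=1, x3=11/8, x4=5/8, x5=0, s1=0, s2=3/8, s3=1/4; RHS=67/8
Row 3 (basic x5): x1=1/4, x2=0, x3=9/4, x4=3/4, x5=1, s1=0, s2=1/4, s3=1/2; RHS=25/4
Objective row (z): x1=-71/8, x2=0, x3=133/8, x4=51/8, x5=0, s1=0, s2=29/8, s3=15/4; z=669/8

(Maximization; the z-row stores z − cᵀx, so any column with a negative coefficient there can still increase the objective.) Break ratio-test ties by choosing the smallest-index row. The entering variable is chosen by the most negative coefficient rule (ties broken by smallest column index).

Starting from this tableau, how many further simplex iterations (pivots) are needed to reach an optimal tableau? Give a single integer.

pivot: x1 in, s1 out → z = 3368/13
No improving column remains; optimal.

1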